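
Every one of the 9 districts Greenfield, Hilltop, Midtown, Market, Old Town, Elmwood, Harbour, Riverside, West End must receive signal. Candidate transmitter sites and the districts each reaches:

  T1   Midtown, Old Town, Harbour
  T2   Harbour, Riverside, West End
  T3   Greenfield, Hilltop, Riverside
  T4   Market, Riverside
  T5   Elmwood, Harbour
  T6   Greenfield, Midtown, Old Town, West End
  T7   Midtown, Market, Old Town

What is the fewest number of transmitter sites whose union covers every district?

T2, T3, T5, T7 together cover {Greenfield, Hilltop, Midtown, Market, Old Town, Elmwood, Harbour, Riverside, West End} — every district.
No 3 of the 7 transmitter sites cover everything (all 35 triples fall short), so 4 is minimum.
Greedy (largest uncovered first) would take T6, T2, T3, T4, T5 — 5 transmitter sites — but 4 suffice.

4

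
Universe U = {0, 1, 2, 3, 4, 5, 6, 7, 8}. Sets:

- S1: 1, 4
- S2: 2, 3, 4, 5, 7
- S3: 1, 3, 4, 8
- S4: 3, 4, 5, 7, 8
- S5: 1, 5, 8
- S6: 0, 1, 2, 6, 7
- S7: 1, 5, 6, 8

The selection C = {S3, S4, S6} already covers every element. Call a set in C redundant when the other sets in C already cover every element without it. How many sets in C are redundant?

1

Drop S3: the rest still cover every element — redundant.
Drop S4: 5 uncovered — not redundant.
Drop S6: 0, 2, 6 uncovered — not redundant.
1 redundant: S3.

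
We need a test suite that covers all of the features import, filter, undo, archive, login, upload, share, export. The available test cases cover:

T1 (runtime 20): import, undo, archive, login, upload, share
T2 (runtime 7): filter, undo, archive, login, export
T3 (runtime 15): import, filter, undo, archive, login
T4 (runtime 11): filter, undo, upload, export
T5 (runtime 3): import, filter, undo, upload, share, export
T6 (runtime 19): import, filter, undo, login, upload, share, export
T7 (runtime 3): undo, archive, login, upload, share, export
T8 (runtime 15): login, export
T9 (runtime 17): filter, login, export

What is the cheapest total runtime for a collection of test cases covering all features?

6

T5, T7 cover every feature at runtime 3 + 3 = 6.
Any cover uses at least 2 test cases; among all covering selections none totals below 6.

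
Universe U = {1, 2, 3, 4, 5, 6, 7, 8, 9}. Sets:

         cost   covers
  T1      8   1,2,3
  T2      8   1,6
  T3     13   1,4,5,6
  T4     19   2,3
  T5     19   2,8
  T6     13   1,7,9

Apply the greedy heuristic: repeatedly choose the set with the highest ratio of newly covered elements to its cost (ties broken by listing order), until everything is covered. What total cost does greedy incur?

Pick 1: T1 adds 3 new (1, 2, 3) at cost 8 (ratio 3/8).
Pick 2: T3 adds 3 new (4, 5, 6) at cost 13 (ratio 3/13).
Pick 3: T6 adds 2 new (7, 9) at cost 13 (ratio 2/13).
Pick 4: T5 adds 1 new (8) at cost 19 (ratio 1/19).
Greedy total cost: 8 + 13 + 13 + 19 = 53.

53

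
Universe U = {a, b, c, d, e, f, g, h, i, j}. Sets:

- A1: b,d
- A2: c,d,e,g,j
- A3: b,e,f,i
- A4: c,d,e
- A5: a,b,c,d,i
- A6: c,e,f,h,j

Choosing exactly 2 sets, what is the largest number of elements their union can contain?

Choosing A5, A6 covers {a, b, c, d, e, f, h, i, j} — 9 elements.
No choice of 2 sets does better; here g is left uncovered.

9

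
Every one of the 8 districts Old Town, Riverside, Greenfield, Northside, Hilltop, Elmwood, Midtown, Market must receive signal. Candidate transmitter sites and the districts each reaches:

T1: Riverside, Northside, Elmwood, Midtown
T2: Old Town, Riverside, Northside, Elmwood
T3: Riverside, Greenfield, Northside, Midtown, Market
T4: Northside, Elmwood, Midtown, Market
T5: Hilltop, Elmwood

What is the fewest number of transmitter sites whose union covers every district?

T2, T3, T5 together cover {Old Town, Riverside, Greenfield, Northside, Hilltop, Elmwood, Midtown, Market} — every district.
No 2 of the 5 transmitter sites cover everything (all 10 pairs fall short), so 3 is minimum.

3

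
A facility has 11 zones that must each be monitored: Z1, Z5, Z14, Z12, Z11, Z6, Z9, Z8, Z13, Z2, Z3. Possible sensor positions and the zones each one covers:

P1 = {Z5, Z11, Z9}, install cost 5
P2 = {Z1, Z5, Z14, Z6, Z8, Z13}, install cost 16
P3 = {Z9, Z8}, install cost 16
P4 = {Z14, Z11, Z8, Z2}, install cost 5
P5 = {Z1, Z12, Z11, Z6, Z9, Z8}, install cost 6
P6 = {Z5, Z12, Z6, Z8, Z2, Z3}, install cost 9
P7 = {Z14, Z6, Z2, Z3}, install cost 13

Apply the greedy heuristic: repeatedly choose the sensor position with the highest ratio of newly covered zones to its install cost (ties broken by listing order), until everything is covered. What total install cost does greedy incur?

Pick 1: P5 adds 6 new (Z1, Z12, Z11, Z6, Z9, Z8) at install cost 6 (ratio 6/6).
Pick 2: P4 adds 2 new (Z14, Z2) at install cost 5 (ratio 2/5).
Pick 3: P6 adds 2 new (Z5, Z3) at install cost 9 (ratio 2/9).
Pick 4: P2 adds 1 new (Z13) at install cost 16 (ratio 1/16).
Greedy total install cost: 6 + 5 + 9 + 16 = 36. (The true optimum is 30, so greedy overshoots here.)

36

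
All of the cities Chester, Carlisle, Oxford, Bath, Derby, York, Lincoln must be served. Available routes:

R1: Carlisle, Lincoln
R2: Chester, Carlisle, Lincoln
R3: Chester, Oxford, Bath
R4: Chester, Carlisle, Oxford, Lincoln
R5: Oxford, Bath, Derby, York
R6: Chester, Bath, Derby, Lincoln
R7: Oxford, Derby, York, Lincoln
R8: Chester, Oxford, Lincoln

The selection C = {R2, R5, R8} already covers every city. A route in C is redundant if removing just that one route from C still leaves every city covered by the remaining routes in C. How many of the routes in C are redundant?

Drop R2: Carlisle uncovered — not redundant.
Drop R5: Bath, Derby, York uncovered — not redundant.
Drop R8: the rest still cover every city — redundant.
1 redundant: R8.

1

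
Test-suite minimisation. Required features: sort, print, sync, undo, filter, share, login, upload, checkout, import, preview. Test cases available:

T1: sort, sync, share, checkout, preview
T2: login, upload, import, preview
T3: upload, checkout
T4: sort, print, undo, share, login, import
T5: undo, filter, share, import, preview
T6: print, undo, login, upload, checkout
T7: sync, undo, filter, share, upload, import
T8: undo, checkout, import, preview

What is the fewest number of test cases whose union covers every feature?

3

T1, T4, T7 together cover {sort, print, sync, undo, filter, share, login, upload, checkout, import, preview} — every feature.
No 2 of the 8 test cases cover everything (all 28 pairs fall short), so 3 is minimum.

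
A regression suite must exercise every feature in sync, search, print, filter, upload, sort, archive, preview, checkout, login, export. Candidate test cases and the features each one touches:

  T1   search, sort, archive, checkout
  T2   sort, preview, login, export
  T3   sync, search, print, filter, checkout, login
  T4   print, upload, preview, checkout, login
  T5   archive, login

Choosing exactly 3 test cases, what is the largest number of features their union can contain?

Choosing T1, T2, T3 covers {sync, search, print, filter, sort, archive, preview, checkout, login, export} — 10 features.
No choice of 3 test cases does better; here upload is left uncovered.

10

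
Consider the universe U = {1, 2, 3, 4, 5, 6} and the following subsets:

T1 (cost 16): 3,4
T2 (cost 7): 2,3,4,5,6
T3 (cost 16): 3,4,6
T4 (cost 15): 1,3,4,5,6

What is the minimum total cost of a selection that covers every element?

22

T2, T4 cover every element at cost 7 + 15 = 22.
Any cover uses at least 2 sets; among all covering selections none totals below 22.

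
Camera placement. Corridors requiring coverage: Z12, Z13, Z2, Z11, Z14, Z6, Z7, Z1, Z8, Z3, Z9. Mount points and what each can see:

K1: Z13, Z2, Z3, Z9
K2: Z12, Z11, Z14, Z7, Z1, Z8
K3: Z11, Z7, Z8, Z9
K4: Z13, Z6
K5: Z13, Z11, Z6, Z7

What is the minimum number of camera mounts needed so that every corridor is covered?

K1, K2, K4 together cover {Z12, Z13, Z2, Z11, Z14, Z6, Z7, Z1, Z8, Z3, Z9} — every corridor.
No 2 of the 5 camera mounts cover everything (all 10 pairs fall short), so 3 is minimum.

3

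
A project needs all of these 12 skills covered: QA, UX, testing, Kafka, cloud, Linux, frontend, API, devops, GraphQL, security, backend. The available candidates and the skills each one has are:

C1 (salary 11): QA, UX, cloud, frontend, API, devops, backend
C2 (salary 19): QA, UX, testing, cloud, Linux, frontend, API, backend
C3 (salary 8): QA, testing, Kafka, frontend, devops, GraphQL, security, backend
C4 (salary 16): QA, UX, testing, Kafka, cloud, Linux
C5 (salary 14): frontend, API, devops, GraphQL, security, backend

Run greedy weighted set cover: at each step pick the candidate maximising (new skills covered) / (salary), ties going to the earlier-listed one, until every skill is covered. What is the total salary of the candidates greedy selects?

35

Pick 1: C3 adds 8 new (QA, testing, Kafka, frontend, devops, GraphQL, security, backend) at salary 8 (ratio 8/8).
Pick 2: C1 adds 3 new (UX, cloud, API) at salary 11 (ratio 3/11).
Pick 3: C4 adds 1 new (Linux) at salary 16 (ratio 1/16).
Greedy total salary: 8 + 11 + 16 = 35. (The true optimum is 27, so greedy overshoots here.)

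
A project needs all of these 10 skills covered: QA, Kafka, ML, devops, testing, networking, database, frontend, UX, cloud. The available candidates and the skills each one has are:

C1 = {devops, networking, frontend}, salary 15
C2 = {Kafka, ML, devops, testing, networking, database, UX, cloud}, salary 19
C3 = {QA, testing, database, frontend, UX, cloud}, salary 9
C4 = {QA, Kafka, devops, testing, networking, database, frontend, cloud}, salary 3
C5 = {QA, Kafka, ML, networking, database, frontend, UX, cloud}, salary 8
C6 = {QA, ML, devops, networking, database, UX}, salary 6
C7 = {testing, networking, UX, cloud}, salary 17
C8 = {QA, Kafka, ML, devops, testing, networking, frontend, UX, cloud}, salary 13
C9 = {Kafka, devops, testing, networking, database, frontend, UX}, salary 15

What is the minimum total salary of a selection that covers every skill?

C4, C6 cover every skill at salary 3 + 6 = 9.
Any cover uses at least 2 candidates; among all covering selections none totals below 9.

9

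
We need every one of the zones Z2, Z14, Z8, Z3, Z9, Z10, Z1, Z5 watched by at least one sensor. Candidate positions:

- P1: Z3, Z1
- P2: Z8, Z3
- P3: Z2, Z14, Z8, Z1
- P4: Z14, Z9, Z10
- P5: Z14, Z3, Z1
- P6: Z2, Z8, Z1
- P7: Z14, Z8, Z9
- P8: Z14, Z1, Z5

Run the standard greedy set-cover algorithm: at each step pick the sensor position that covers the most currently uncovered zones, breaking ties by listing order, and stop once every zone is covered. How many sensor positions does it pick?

4

Pick 1: P3 covers 4 new zones (Z2, Z14, Z8, Z1).
Pick 2: P4 covers 2 new zones (Z9, Z10).
Pick 3: P1 covers 1 new zones (Z3).
Pick 4: P8 covers 1 new zones (Z5).
Greedy uses 4 sensor positions.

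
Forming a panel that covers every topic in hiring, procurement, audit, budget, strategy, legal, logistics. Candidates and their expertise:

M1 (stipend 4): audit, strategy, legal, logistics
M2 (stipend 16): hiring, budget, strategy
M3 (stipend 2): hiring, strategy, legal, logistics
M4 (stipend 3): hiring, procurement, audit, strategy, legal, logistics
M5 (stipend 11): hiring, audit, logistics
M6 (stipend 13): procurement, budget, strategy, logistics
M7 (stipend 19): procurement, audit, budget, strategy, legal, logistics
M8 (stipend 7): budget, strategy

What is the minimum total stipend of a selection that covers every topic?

10

M4, M8 cover every topic at stipend 3 + 7 = 10.
Any cover uses at least 2 members; among all covering selections none totals below 10.
Greedy by coverage-per-stipend would pick M3, M4, M8 for 12 — worse than the optimum 10.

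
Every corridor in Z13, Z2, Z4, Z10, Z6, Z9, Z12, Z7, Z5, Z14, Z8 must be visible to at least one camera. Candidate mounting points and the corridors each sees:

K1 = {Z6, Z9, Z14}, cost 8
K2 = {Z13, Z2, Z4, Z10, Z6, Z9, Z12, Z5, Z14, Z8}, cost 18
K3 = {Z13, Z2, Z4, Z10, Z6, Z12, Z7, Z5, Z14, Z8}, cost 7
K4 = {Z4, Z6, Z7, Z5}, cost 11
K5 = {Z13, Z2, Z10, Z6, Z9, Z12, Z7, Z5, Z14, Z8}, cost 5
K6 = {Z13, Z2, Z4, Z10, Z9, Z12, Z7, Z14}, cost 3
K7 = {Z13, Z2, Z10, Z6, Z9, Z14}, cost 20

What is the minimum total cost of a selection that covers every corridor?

K5, K6 cover every corridor at cost 5 + 3 = 8.
Any cover uses at least 2 camera mounts; among all covering selections none totals below 8.

8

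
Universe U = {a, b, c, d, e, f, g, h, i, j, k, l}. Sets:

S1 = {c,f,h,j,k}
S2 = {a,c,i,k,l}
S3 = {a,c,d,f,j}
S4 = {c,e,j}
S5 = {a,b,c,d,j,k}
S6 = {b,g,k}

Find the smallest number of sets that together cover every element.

S1, S2, S3, S4, S6 together cover {a, b, c, d, e, f, g, h, i, j, k, l} — every element.
No 4 of the 6 sets cover everything (all 15 size-4 selections fall short), so 5 is minimum.

5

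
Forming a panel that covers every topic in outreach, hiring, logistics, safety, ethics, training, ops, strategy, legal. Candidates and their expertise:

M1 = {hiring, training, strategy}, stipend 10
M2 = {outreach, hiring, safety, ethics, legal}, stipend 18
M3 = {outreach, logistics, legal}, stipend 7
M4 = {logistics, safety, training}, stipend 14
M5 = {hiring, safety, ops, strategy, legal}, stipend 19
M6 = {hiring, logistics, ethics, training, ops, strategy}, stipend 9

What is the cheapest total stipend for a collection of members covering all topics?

M2, M6 cover every topic at stipend 18 + 9 = 27.
Any cover uses at least 2 members; among all covering selections none totals below 27.

27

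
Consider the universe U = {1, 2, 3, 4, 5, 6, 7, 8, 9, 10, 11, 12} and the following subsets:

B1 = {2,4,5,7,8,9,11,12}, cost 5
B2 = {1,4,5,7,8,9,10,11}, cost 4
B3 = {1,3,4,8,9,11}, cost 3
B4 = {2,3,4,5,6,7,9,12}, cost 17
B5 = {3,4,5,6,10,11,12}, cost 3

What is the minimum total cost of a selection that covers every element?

11

B1, B3, B5 cover every element at cost 5 + 3 + 3 = 11.
Any cover uses at least 2 sets; among all covering selections none totals below 11.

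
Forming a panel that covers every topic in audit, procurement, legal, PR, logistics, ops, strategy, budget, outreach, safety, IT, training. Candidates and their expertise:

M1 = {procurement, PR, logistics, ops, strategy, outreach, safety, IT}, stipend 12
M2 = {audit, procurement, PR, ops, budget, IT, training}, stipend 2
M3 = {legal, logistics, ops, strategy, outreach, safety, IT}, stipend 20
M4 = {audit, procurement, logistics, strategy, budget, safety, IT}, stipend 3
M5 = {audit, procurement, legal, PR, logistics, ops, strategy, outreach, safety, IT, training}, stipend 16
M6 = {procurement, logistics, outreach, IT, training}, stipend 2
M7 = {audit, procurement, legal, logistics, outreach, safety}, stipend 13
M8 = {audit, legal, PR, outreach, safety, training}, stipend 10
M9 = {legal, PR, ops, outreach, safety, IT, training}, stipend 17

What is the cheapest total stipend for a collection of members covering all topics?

M2, M4, M8 cover every topic at stipend 2 + 3 + 10 = 15.
Any cover uses at least 2 members; among all covering selections none totals below 15.
Greedy by coverage-per-stipend would pick M2, M4, M6, M8 for 17 — worse than the optimum 15.

15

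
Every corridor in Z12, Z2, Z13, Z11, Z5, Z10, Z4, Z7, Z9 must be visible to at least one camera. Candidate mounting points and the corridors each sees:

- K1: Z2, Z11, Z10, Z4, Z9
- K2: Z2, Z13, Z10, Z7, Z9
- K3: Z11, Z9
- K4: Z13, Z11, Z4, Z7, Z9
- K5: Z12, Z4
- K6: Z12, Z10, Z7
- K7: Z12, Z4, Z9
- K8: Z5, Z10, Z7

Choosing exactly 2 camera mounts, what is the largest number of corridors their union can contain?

Choosing K1, K2 covers {Z2, Z13, Z11, Z10, Z4, Z7, Z9} — 7 corridors.
No choice of 2 camera mounts does better; here Z12, Z5 are left uncovered.

7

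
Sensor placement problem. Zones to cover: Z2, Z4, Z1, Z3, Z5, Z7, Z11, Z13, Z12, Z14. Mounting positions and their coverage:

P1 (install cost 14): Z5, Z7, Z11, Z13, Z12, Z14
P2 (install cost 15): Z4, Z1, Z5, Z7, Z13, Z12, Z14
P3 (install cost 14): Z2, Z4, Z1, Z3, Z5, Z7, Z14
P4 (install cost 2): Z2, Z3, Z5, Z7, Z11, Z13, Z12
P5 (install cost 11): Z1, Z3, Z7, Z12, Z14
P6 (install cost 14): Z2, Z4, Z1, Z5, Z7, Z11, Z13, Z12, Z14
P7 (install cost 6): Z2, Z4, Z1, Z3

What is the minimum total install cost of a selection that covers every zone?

16

P3, P4 cover every zone at install cost 14 + 2 = 16.
Any cover uses at least 2 sensor positions; among all covering selections none totals below 16.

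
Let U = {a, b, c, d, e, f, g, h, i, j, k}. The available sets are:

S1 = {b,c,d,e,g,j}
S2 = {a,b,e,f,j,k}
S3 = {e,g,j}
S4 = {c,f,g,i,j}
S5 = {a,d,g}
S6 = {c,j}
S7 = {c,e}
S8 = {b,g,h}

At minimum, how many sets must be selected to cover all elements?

4

S1, S2, S4, S8 together cover {a, b, c, d, e, f, g, h, i, j, k} — every element.
No 3 of the 8 sets cover everything (all 56 triples fall short), so 4 is minimum.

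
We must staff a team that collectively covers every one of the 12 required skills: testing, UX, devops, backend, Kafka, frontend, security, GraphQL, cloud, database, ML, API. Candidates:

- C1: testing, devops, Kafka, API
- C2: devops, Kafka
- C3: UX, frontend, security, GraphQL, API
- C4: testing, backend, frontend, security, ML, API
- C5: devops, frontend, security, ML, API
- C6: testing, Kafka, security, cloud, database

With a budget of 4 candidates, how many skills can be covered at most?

12

Choosing C1, C3, C4, C6 covers {testing, UX, devops, backend, Kafka, frontend, security, GraphQL, cloud, database, ML, API} — 12 skills.
That is all 12 skills.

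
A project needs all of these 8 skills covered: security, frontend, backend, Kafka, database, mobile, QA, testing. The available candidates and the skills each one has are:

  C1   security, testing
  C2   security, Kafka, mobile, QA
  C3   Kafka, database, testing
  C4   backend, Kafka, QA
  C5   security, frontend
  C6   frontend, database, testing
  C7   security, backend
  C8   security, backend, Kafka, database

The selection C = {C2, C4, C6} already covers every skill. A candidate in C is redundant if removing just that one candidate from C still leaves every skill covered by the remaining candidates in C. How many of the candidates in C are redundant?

0

Drop C2: security, mobile uncovered — not redundant.
Drop C4: backend uncovered — not redundant.
Drop C6: frontend, database, testing uncovered — not redundant.
None of the candidates in C is redundant.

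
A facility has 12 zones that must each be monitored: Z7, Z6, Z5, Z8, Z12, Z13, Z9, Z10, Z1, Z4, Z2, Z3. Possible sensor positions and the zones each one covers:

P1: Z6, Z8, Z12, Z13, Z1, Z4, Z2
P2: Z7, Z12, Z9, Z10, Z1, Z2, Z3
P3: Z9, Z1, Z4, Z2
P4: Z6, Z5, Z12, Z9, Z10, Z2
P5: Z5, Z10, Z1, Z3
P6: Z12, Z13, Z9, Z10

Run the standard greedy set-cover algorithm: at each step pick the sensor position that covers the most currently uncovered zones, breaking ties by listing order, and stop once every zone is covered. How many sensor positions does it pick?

Pick 1: P1 covers 7 new zones (Z6, Z8, Z12, Z13, Z1, Z4, Z2).
Pick 2: P2 covers 4 new zones (Z7, Z9, Z10, Z3).
Pick 3: P4 covers 1 new zones (Z5).
Greedy uses 3 sensor positions.

3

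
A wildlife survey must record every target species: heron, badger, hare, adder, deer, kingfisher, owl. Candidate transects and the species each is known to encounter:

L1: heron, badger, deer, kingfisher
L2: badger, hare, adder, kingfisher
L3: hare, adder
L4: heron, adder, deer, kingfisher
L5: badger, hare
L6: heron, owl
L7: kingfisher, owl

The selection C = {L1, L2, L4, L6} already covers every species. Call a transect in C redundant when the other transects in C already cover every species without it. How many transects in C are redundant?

2

Drop L1: the rest still cover every species — redundant.
Drop L2: hare uncovered — not redundant.
Drop L4: the rest still cover every species — redundant.
Drop L6: owl uncovered — not redundant.
2 redundant: L1, L4.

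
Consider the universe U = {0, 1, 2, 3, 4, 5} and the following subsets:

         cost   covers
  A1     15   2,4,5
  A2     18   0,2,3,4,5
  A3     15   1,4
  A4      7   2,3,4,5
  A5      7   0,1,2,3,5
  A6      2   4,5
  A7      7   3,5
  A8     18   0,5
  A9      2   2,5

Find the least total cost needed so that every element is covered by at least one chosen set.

9

A5, A6 cover every element at cost 7 + 2 = 9.
Any cover uses at least 2 sets; among all covering selections none totals below 9.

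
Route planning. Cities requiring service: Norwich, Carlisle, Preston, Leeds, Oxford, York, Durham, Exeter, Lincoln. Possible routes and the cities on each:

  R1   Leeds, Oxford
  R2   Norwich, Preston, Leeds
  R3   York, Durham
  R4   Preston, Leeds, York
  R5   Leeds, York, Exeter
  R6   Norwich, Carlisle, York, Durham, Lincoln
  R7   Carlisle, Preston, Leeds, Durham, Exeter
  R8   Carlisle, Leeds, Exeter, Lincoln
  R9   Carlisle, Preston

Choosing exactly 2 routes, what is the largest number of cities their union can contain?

Choosing R6, R7 covers {Norwich, Carlisle, Preston, Leeds, York, Durham, Exeter, Lincoln} — 8 cities.
No choice of 2 routes does better; here Oxford is left uncovered.

8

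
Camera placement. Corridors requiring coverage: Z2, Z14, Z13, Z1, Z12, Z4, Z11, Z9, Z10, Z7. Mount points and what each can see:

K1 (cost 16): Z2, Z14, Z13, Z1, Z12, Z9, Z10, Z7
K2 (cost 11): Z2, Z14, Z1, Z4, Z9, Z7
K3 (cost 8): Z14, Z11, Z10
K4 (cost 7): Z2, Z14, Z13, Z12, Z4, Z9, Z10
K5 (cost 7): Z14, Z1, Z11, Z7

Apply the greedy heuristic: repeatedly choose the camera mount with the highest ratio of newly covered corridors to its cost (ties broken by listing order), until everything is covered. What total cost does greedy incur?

14

Pick 1: K4 adds 7 new (Z2, Z14, Z13, Z12, Z4, Z9, Z10) at cost 7 (ratio 7/7).
Pick 2: K5 adds 3 new (Z1, Z11, Z7) at cost 7 (ratio 3/7).
Greedy total cost: 7 + 7 = 14.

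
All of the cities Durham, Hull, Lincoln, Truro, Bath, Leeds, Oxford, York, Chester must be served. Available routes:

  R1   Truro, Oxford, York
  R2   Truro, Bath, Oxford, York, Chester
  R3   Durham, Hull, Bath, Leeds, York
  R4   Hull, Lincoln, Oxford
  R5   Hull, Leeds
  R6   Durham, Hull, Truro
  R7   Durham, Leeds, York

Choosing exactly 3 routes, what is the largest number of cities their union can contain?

Choosing R2, R3, R4 covers {Durham, Hull, Lincoln, Truro, Bath, Leeds, Oxford, York, Chester} — 9 cities.
That is all 9 cities.

9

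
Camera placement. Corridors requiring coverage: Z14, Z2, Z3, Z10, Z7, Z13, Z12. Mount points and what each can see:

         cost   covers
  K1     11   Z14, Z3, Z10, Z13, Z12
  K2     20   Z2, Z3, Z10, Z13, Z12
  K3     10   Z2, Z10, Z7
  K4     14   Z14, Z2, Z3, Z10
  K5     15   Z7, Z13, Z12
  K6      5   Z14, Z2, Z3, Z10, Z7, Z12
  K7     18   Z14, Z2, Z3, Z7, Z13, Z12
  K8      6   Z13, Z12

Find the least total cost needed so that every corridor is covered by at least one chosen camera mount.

11

K6, K8 cover every corridor at cost 5 + 6 = 11.
Any cover uses at least 2 camera mounts; among all covering selections none totals below 11.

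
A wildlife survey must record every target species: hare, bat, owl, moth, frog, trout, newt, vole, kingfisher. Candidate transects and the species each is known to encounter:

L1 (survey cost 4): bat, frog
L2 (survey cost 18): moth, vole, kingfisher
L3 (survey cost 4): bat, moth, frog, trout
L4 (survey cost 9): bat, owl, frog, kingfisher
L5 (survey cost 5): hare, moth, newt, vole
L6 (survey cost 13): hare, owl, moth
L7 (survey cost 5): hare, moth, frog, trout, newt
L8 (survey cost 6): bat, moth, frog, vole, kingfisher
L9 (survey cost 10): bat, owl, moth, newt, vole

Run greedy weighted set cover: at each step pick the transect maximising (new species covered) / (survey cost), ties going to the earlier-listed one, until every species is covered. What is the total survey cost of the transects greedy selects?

18

Pick 1: L3 adds 4 new (bat, moth, frog, trout) at survey cost 4 (ratio 4/4).
Pick 2: L5 adds 3 new (hare, newt, vole) at survey cost 5 (ratio 3/5).
Pick 3: L4 adds 2 new (owl, kingfisher) at survey cost 9 (ratio 2/9).
Greedy total survey cost: 4 + 5 + 9 = 18.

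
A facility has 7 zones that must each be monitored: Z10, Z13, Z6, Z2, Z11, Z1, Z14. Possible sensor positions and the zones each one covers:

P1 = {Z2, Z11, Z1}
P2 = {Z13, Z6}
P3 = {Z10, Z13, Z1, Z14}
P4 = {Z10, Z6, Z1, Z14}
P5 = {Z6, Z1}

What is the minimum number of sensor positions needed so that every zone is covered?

3

P1, P2, P3 together cover {Z10, Z13, Z6, Z2, Z11, Z1, Z14} — every zone.
No 2 of the 5 sensor positions cover everything (all 10 pairs fall short), so 3 is minimum.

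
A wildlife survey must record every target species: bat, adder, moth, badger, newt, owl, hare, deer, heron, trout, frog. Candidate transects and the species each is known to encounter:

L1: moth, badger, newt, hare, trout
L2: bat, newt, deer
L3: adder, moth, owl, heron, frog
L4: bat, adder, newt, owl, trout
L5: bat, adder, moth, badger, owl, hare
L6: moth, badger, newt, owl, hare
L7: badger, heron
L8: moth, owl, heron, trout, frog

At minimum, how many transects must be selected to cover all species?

3

L1, L2, L3 together cover {bat, adder, moth, badger, newt, owl, hare, deer, heron, trout, frog} — every species.
No 2 of the 8 transects cover everything (all 28 pairs fall short), so 3 is minimum.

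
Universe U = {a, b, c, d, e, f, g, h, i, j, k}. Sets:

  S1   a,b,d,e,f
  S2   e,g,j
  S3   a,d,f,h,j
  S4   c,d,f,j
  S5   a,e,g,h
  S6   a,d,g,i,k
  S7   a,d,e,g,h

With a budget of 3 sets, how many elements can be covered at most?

10

Choosing S1, S3, S6 covers {a, b, d, e, f, g, h, i, j, k} — 10 elements.
No choice of 3 sets does better; here c is left uncovered.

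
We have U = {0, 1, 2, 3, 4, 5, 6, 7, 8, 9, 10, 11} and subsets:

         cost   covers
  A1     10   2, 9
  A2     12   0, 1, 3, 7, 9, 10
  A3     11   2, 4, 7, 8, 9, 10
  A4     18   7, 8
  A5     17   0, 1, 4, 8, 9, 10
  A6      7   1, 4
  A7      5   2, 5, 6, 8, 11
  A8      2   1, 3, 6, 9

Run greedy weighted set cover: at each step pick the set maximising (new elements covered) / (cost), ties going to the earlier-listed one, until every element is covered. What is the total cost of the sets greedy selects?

30

Pick 1: A8 adds 4 new (1, 3, 6, 9) at cost 2 (ratio 4/2).
Pick 2: A7 adds 4 new (2, 5, 8, 11) at cost 5 (ratio 4/5).
Pick 3: A3 adds 3 new (4, 7, 10) at cost 11 (ratio 3/11).
Pick 4: A2 adds 1 new (0) at cost 12 (ratio 1/12).
Greedy total cost: 2 + 5 + 11 + 12 = 30. (The true optimum is 24, so greedy overshoots here.)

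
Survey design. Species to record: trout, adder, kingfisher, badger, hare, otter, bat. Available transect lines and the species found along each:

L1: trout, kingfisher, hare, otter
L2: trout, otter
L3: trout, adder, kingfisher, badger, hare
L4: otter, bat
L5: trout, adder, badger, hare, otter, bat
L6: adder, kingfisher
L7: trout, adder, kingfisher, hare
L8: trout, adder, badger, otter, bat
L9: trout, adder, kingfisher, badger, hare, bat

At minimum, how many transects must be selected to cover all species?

2

L1, L5 together cover {trout, adder, kingfisher, badger, hare, otter, bat} — every species.
No single transect contains all 7 species, so 2 is optimal.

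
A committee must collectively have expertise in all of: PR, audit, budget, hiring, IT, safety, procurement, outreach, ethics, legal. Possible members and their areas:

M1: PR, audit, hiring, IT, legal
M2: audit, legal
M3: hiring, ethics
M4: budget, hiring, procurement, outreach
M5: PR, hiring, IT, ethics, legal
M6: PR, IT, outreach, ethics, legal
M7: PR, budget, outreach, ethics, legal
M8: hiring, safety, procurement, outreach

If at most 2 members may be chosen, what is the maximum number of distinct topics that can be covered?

8

Choosing M1, M4 covers {PR, audit, budget, hiring, IT, procurement, outreach, legal} — 8 topics.
No choice of 2 members does better; here safety, ethics are left uncovered.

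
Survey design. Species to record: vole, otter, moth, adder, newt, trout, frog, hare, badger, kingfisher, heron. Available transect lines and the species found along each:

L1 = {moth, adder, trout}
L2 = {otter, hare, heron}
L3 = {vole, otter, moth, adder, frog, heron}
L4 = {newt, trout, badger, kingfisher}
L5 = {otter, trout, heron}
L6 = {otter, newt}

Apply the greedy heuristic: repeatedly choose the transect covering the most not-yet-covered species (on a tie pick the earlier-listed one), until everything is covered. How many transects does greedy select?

3

Pick 1: L3 covers 6 new species (vole, otter, moth, adder, frog, heron).
Pick 2: L4 covers 4 new species (newt, trout, badger, kingfisher).
Pick 3: L2 covers 1 new species (hare).
Greedy uses 3 transects.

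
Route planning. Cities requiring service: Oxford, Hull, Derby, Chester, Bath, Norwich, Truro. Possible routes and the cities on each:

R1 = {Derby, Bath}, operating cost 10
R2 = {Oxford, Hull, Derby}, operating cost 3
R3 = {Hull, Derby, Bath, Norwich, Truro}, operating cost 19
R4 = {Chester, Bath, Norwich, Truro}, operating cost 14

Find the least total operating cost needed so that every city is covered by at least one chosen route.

17

R2, R4 cover every city at operating cost 3 + 14 = 17.
Any cover uses at least 2 routes; among all covering selections none totals below 17.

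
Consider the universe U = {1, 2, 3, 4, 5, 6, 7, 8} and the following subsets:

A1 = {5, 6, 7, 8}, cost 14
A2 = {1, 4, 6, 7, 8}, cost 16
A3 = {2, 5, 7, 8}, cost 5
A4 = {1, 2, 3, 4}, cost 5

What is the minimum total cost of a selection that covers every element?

A1, A4 cover every element at cost 14 + 5 = 19.
Any cover uses at least 2 sets; among all covering selections none totals below 19.
Greedy by coverage-per-cost would pick A3, A4, A1 for 24 — worse than the optimum 19.

19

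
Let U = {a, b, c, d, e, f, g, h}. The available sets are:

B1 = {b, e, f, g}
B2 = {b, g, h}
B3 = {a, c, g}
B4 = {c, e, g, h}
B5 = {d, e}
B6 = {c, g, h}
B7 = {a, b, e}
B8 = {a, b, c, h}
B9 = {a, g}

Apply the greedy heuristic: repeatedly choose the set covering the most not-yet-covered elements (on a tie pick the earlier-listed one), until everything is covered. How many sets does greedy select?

Pick 1: B1 covers 4 new elements (b, e, f, g).
Pick 2: B8 covers 3 new elements (a, c, h).
Pick 3: B5 covers 1 new elements (d).
Greedy uses 3 sets.

3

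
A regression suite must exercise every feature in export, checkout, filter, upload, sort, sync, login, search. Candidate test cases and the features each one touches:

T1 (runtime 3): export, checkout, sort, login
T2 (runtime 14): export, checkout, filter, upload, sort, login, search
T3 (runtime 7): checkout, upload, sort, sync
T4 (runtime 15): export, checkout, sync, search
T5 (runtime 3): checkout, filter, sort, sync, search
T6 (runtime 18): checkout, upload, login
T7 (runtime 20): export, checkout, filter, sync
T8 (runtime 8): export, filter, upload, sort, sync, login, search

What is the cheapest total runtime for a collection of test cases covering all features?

T1, T8 cover every feature at runtime 3 + 8 = 11.
Any cover uses at least 2 test cases; among all covering selections none totals below 11.

11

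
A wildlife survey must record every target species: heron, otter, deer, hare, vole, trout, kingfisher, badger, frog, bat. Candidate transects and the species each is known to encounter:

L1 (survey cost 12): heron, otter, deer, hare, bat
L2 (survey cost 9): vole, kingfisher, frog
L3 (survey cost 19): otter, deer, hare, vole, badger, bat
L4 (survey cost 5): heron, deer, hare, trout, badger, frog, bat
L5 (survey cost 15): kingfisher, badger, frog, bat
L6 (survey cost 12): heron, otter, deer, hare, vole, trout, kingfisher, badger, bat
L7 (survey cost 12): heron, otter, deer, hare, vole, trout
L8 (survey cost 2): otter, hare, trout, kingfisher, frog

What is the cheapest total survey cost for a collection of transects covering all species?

L6, L8 cover every species at survey cost 12 + 2 = 14.
Any cover uses at least 2 transects; among all covering selections none totals below 14.
Greedy by coverage-per-survey cost would pick L8, L4, L2 for 16 — worse than the optimum 14.

14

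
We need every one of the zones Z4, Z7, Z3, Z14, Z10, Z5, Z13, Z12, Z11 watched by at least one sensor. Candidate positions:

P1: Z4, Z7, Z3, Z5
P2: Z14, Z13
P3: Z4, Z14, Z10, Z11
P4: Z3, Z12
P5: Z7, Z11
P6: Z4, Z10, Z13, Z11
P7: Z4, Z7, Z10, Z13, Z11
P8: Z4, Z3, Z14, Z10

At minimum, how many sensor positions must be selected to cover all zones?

4

P1, P2, P3, P4 together cover {Z4, Z7, Z3, Z14, Z10, Z5, Z13, Z12, Z11} — every zone.
No 3 of the 8 sensor positions cover everything (all 56 triples fall short), so 4 is minimum.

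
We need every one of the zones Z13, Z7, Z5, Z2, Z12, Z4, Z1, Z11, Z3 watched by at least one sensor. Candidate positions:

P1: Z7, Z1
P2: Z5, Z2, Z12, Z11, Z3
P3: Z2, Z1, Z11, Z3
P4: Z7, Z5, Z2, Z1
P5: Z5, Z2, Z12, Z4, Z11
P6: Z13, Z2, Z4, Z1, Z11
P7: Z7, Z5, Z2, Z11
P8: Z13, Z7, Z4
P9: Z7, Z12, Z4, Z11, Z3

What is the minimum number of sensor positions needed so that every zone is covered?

P1, P2, P6 together cover {Z13, Z7, Z5, Z2, Z12, Z4, Z1, Z11, Z3} — every zone.
No 2 of the 9 sensor positions cover everything (all 36 pairs fall short), so 3 is minimum.

3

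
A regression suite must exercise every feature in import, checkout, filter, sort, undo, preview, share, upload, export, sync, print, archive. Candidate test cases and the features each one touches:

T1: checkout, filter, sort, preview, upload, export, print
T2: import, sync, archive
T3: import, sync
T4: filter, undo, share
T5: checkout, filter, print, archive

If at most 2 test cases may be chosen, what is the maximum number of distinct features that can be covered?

Choosing T1, T2 covers {import, checkout, filter, sort, preview, upload, export, sync, print, archive} — 10 features.
No choice of 2 test cases does better; here undo, share are left uncovered.

10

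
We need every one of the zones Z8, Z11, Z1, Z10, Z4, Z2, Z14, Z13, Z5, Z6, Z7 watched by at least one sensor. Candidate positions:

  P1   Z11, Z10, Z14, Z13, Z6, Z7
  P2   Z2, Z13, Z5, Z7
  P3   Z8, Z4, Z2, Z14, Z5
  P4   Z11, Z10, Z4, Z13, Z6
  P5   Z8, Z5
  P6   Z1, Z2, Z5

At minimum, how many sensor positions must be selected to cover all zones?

3

P1, P3, P6 together cover {Z8, Z11, Z1, Z10, Z4, Z2, Z14, Z13, Z5, Z6, Z7} — every zone.
No 2 of the 6 sensor positions cover everything (all 15 pairs fall short), so 3 is minimum.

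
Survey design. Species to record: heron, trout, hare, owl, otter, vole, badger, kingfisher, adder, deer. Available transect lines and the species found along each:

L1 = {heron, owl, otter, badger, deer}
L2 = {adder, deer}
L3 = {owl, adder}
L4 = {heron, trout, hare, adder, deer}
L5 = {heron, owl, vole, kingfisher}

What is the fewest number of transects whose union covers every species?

3

L1, L4, L5 together cover {heron, trout, hare, owl, otter, vole, badger, kingfisher, adder, deer} — every species.
No 2 of the 5 transects cover everything (all 10 pairs fall short), so 3 is minimum.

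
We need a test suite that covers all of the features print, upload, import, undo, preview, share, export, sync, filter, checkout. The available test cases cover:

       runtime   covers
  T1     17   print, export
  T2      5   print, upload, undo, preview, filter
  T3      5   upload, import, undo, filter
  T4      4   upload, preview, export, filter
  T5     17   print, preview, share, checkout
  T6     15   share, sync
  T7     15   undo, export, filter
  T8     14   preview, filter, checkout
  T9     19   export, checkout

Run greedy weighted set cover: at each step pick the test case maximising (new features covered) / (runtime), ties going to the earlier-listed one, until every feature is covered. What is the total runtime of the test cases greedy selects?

Pick 1: T2 adds 5 new (print, upload, undo, preview, filter) at runtime 5 (ratio 5/5).
Pick 2: T4 adds 1 new (export) at runtime 4 (ratio 1/4).
Pick 3: T3 adds 1 new (import) at runtime 5 (ratio 1/5).
Pick 4: T6 adds 2 new (share, sync) at runtime 15 (ratio 2/15).
Pick 5: T8 adds 1 new (checkout) at runtime 14 (ratio 1/14).
Greedy total runtime: 5 + 4 + 5 + 15 + 14 = 43. (The true optimum is 41, so greedy overshoots here.)

43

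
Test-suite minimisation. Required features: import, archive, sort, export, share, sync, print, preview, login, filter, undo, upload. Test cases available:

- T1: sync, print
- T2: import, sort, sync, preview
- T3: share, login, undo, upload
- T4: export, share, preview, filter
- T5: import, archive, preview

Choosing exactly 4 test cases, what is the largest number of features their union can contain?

Choosing T1, T2, T3, T4 covers {import, sort, export, share, sync, print, preview, login, filter, undo, upload} — 11 features.
No choice of 4 test cases does better; here archive is left uncovered.

11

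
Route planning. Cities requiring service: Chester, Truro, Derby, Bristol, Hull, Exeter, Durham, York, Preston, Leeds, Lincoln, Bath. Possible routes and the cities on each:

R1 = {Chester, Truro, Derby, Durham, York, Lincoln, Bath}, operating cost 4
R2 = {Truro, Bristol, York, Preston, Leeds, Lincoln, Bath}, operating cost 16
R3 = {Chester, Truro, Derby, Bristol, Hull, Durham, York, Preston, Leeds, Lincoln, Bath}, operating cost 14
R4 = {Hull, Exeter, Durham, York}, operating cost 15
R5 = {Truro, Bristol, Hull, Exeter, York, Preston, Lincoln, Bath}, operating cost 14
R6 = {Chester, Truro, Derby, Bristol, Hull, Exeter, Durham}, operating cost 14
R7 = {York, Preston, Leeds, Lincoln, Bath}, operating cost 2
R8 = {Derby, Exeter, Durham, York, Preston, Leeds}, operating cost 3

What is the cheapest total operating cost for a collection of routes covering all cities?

R6, R7 cover every city at operating cost 14 + 2 = 16.
Any cover uses at least 2 routes; among all covering selections none totals below 16.
Greedy by coverage-per-operating cost would pick R7, R1, R8, R3 for 23 — worse than the optimum 16.

16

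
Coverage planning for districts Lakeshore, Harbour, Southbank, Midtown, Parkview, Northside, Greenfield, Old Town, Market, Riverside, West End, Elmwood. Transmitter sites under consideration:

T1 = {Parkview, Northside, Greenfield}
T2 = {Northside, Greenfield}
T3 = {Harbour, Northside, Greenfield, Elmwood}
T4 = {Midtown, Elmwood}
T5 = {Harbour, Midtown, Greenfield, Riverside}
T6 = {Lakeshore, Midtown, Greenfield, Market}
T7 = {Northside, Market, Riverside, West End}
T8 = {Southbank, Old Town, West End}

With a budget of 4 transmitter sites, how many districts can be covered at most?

11

Choosing T1, T3, T6, T8 covers {Lakeshore, Harbour, Southbank, Midtown, Parkview, Northside, Greenfield, Old Town, Market, West End, Elmwood} — 11 districts.
No choice of 4 transmitter sites does better; here Riverside is left uncovered.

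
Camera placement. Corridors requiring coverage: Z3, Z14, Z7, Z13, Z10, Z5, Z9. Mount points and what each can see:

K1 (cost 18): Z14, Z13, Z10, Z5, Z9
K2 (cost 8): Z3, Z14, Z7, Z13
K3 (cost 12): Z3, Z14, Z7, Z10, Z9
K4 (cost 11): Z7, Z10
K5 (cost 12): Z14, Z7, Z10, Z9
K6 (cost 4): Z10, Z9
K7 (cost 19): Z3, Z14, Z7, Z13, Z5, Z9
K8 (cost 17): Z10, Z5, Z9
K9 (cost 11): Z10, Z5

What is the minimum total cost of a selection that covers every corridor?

K6, K7 cover every corridor at cost 4 + 19 = 23.
Any cover uses at least 2 camera mounts; among all covering selections none totals below 23.

23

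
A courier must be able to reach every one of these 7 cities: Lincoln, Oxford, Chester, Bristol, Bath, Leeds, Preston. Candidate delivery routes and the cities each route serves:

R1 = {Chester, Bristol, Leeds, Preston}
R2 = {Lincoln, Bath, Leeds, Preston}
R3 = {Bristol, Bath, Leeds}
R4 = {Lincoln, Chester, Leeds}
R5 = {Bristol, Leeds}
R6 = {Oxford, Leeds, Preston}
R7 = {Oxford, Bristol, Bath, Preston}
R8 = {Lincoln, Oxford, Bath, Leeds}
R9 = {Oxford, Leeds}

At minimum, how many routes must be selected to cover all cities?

2

R1, R8 together cover {Lincoln, Oxford, Chester, Bristol, Bath, Leeds, Preston} — every city.
No single route contains all 7 cities, so 2 is optimal.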